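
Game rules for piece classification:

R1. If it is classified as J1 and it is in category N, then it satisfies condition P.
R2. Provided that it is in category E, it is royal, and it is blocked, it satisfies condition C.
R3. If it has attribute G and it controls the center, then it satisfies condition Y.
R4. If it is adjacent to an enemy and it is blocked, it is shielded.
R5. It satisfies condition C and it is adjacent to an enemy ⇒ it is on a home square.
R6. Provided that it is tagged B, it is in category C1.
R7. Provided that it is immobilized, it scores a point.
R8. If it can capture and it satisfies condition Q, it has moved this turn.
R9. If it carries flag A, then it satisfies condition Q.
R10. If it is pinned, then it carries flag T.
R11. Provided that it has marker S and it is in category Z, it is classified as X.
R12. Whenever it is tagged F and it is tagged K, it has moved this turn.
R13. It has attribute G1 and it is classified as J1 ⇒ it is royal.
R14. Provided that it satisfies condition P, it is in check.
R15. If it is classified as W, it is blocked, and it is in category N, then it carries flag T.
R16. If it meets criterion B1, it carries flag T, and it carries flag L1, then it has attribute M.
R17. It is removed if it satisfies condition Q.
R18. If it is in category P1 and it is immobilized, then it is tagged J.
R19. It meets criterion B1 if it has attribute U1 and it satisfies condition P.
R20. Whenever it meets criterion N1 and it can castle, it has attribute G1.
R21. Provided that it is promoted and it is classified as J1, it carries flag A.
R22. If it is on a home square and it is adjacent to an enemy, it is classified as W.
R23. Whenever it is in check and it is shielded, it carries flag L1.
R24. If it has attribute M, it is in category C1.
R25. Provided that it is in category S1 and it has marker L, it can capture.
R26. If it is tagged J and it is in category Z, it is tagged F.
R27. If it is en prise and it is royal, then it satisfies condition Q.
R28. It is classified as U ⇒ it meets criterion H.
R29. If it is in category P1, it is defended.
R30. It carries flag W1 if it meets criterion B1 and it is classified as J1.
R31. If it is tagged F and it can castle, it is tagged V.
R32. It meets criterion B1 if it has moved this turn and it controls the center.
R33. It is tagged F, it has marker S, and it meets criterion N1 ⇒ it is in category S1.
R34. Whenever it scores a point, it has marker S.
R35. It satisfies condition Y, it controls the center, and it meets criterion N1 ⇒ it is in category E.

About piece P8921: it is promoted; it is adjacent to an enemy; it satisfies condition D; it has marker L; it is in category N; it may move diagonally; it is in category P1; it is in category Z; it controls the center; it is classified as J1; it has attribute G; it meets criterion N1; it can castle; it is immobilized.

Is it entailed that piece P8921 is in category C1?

No

Forward chaining from the given facts derives: satisfies condition P, satisfies condition Y, scores a point, is in check, is tagged J, has attribute G1, carries flag A, is tagged F, is defended, is tagged V, has marker S, is in category E, satisfies condition Q, is classified as X, is royal, is removed, is in category S1, can capture, has moved this turn, meets criterion B1, carries flag W1.
Rules concluding "it is in category C1": R6 needs "it is tagged B"; R24 needs "it has attribute M" — none of these are established.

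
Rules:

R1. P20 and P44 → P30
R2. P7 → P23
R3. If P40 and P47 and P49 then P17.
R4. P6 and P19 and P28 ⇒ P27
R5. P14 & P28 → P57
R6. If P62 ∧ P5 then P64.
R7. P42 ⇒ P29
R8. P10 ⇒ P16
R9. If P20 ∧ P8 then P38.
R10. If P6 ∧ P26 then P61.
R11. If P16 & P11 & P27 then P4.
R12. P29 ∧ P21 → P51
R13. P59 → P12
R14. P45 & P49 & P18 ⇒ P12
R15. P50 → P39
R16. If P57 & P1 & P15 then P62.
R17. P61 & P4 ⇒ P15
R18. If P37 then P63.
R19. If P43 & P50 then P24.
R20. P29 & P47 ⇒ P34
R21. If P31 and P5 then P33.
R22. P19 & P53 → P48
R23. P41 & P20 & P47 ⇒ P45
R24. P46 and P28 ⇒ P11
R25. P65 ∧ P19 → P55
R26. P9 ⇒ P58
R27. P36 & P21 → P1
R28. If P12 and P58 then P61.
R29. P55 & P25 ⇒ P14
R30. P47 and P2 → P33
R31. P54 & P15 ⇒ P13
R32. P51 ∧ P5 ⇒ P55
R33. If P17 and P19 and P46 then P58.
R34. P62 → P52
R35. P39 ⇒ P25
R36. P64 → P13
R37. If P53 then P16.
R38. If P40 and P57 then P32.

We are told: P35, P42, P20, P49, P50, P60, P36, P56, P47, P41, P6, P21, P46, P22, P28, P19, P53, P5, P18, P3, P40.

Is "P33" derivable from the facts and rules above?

Forward chaining from the given facts derives: P17, P27, P29, P51, P39, P34, P48, P45, P11, P1, P55, P58, P25, P16, P4, P12, P61, P14, P57, P15, P32, P62, P52, P64, P13.
Rules concluding P33: R21 needs P31; R30 needs P2 — none of these are established.

No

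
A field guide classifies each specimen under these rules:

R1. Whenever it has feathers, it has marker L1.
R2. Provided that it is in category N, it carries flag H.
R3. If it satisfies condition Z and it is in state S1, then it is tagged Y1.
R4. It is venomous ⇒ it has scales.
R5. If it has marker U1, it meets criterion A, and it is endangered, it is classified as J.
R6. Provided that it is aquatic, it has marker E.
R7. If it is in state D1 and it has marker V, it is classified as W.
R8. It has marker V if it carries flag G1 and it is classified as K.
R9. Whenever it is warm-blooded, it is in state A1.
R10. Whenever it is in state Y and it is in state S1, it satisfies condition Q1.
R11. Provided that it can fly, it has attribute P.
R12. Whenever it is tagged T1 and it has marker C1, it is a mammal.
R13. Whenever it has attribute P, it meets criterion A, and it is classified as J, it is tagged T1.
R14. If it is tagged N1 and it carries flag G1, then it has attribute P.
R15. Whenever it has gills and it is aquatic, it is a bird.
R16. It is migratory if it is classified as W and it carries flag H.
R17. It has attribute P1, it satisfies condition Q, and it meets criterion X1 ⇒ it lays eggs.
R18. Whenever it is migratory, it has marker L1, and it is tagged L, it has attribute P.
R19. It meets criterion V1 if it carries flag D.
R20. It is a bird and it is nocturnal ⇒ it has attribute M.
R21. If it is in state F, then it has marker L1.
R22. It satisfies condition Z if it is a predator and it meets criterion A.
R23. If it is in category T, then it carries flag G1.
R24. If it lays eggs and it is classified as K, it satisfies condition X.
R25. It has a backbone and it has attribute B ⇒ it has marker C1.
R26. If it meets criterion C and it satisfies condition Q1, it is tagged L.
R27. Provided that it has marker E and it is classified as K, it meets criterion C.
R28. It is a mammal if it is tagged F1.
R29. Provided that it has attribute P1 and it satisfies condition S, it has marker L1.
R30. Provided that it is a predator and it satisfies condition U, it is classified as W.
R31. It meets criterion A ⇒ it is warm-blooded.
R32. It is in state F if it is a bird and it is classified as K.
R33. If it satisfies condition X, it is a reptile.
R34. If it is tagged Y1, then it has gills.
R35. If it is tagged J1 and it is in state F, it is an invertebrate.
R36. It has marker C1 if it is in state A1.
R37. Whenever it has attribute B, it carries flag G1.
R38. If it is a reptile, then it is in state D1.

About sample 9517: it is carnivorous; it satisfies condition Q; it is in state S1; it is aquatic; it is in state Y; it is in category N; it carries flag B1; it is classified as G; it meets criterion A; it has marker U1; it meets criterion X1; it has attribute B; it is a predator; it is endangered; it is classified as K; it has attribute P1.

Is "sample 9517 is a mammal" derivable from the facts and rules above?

By R2 (it is in category N): it carries flag H.
By R5 (it has marker U1, it meets criterion A, it is endangered): it is classified as J.
By R6 (it is aquatic): it has marker E.
By R10 (it is in state Y, it is in state S1): it satisfies condition Q1.
By R17 (it has attribute P1, it satisfies condition Q, it meets criterion X1): it lays eggs.
By R22 (it is a predator, it meets criterion A): it satisfies condition Z.
By R24 (it lays eggs, it is classified as K): it satisfies condition X.
By R27 (it has marker E, it is classified as K): it meets criterion C.
By R31 (it meets criterion A): it is warm-blooded.
By R33 (it satisfies condition X): it is a reptile.
By R37 (it has attribute B): it carries flag G1.
By R38 (it is a reptile): it is in state D1.
By R3 (it satisfies condition Z, it is in state S1): it is tagged Y1.
By R8 (it carries flag G1, it is classified as K): it has marker V.
By R9 (it is warm-blooded): it is in state A1.
By R26 (it meets criterion C, it satisfies condition Q1): it is tagged L.
By R34 (it is tagged Y1): it has gills.
By R36 (it is in state A1): it has marker C1.
By R7 (it is in state D1, it has marker V): it is classified as W.
By R15 (it has gills, it is aquatic): it is a bird.
By R16 (it is classified as W, it carries flag H): it is migratory.
By R32 (it is a bird, it is classified as K): it is in state F.
By R21 (it is in state F): it has marker L1.
By R18 (it is migratory, it has marker L1, it is tagged L): it has attribute P.
By R13 (it has attribute P, it meets criterion A, it is classified as J): it is tagged T1.
By R12 (it is tagged T1, it has marker C1): it is a mammal.

Yes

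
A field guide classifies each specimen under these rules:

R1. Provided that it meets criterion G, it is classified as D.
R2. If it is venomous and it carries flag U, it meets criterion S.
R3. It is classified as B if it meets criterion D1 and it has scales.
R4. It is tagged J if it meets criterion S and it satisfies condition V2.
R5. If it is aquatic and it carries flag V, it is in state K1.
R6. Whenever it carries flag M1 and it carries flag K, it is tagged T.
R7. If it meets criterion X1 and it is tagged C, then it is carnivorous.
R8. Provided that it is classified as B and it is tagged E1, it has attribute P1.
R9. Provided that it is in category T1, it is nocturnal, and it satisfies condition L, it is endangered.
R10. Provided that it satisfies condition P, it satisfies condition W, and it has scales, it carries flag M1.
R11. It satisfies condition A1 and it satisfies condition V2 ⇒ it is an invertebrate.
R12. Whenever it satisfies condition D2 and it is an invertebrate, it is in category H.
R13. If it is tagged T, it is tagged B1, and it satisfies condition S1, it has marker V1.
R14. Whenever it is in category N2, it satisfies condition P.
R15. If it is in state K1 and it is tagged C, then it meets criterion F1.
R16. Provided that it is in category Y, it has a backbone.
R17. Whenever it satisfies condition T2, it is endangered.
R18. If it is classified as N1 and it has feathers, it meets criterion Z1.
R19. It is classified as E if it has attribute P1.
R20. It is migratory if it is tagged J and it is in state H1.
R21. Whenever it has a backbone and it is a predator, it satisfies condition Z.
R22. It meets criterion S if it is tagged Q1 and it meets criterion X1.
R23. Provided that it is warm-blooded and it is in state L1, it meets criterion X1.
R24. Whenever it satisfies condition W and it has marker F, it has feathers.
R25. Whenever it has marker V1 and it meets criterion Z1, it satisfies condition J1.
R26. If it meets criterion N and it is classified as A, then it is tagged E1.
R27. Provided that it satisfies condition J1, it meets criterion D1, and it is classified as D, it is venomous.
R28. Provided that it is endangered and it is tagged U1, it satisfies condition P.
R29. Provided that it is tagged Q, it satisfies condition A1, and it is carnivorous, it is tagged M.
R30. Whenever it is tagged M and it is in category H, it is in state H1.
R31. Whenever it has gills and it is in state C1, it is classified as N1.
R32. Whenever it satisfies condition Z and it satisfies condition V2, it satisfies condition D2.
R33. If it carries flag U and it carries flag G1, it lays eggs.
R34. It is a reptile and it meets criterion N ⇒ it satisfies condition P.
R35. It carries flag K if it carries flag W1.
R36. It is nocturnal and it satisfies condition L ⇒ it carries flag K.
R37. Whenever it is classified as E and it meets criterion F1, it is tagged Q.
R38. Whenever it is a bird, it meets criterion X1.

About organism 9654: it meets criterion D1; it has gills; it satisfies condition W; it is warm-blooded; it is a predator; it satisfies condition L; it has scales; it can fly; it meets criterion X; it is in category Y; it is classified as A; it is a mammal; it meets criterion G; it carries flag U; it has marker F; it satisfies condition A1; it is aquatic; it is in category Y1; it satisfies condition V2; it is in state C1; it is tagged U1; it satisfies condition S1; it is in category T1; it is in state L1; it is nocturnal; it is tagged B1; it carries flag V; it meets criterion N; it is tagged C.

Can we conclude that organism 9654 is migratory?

Yes

By R1 (it meets criterion G): it is classified as D.
By R3 (it meets criterion D1, it has scales): it is classified as B.
By R5 (it is aquatic, it carries flag V): it is in state K1.
By R9 (it is in category T1, it is nocturnal, it satisfies condition L): it is endangered.
By R11 (it satisfies condition A1, it satisfies condition V2): it is an invertebrate.
By R15 (it is in state K1, it is tagged C): it meets criterion F1.
By R16 (it is in category Y): it has a backbone.
By R21 (it has a backbone, it is a predator): it satisfies condition Z.
By R23 (it is warm-blooded, it is in state L1): it meets criterion X1.
By R24 (it satisfies condition W, it has marker F): it has feathers.
By R26 (it meets criterion N, it is classified as A): it is tagged E1.
By R28 (it is endangered, it is tagged U1): it satisfies condition P.
By R31 (it has gills, it is in state C1): it is classified as N1.
By R32 (it satisfies condition Z, it satisfies condition V2): it satisfies condition D2.
By R36 (it is nocturnal, it satisfies condition L): it carries flag K.
By R7 (it meets criterion X1, it is tagged C): it is carnivorous.
By R8 (it is classified as B, it is tagged E1): it has attribute P1.
By R10 (it satisfies condition P, it satisfies condition W, it has scales): it carries flag M1.
By R12 (it satisfies condition D2, it is an invertebrate): it is in category H.
By R18 (it is classified as N1, it has feathers): it meets criterion Z1.
By R19 (it has attribute P1): it is classified as E.
By R37 (it is classified as E, it meets criterion F1): it is tagged Q.
By R6 (it carries flag M1, it carries flag K): it is tagged T.
By R13 (it is tagged T, it is tagged B1, it satisfies condition S1): it has marker V1.
By R25 (it has marker V1, it meets criterion Z1): it satisfies condition J1.
By R27 (it satisfies condition J1, it meets criterion D1, it is classified as D): it is venomous.
By R29 (it is tagged Q, it satisfies condition A1, it is carnivorous): it is tagged M.
By R30 (it is tagged M, it is in category H): it is in state H1.
By R2 (it is venomous, it carries flag U): it meets criterion S.
By R4 (it meets criterion S, it satisfies condition V2): it is tagged J.
By R20 (it is tagged J, it is in state H1): it is migratory.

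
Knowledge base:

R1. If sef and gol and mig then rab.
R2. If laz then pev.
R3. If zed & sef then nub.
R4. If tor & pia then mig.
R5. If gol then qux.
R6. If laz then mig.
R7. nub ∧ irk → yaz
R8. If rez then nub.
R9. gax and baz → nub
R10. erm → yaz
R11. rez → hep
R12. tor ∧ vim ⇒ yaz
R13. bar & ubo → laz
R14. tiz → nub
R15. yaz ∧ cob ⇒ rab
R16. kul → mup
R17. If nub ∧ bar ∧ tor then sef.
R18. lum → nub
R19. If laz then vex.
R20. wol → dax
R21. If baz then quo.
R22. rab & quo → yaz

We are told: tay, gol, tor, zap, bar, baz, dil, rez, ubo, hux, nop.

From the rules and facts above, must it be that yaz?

nub  (by R8: rez)
laz  (by R13: bar, ubo)
sef  (by R17: nub, bar, tor)
quo  (by R21: baz)
mig  (by R6: laz)
rab  (by R1: sef, gol, mig)
yaz  (by R22: rab, quo)

Yes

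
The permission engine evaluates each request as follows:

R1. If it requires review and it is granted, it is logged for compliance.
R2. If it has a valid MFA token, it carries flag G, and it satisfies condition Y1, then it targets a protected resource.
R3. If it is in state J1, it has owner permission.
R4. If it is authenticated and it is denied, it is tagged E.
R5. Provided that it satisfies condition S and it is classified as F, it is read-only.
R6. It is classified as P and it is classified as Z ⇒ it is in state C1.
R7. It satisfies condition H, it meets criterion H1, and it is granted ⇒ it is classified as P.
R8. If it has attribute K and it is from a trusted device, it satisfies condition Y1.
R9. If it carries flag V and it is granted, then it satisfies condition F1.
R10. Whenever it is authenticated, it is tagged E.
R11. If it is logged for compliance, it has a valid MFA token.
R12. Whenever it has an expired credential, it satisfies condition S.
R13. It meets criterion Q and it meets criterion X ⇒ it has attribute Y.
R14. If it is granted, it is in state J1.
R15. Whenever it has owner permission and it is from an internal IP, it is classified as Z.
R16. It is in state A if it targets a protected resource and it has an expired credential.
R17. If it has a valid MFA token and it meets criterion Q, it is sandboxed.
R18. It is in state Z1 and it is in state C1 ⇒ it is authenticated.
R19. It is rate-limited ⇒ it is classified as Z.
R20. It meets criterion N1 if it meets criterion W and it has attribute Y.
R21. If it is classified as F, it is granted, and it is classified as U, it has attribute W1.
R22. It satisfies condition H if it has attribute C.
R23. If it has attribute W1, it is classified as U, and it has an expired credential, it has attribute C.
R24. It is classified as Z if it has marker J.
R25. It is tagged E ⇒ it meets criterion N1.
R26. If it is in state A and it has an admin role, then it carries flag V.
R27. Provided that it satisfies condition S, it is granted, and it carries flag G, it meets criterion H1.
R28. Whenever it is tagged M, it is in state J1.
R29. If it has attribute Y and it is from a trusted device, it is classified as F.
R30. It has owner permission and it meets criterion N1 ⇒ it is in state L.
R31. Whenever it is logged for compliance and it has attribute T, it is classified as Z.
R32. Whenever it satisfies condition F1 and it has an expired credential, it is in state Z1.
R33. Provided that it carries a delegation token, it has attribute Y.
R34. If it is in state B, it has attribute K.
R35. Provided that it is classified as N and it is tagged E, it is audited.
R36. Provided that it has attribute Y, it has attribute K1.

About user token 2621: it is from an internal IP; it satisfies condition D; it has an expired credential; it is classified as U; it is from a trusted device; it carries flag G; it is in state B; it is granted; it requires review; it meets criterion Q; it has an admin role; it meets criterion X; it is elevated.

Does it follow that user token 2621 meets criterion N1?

Yes

By R1 (it requires review, it is granted): it is logged for compliance.
By R11 (it is logged for compliance): it has a valid MFA token.
By R12 (it has an expired credential): it satisfies condition S.
By R13 (it meets criterion Q, it meets criterion X): it has attribute Y.
By R14 (it is granted): it is in state J1.
By R27 (it satisfies condition S, it is granted, it carries flag G): it meets criterion H1.
By R29 (it has attribute Y, it is from a trusted device): it is classified as F.
By R34 (it is in state B): it has attribute K.
By R3 (it is in state J1): it has owner permission.
By R8 (it has attribute K, it is from a trusted device): it satisfies condition Y1.
By R15 (it has owner permission, it is from an internal IP): it is classified as Z.
By R21 (it is classified as F, it is granted, it is classified as U): it has attribute W1.
By R23 (it has attribute W1, it is classified as U, it has an expired credential): it has attribute C.
By R2 (it has a valid MFA token, it carries flag G, it satisfies condition Y1): it targets a protected resource.
By R16 (it targets a protected resource, it has an expired credential): it is in state A.
By R22 (it has attribute C): it satisfies condition H.
By R26 (it is in state A, it has an admin role): it carries flag V.
By R7 (it satisfies condition H, it meets criterion H1, it is granted): it is classified as P.
By R9 (it carries flag V, it is granted): it satisfies condition F1.
By R32 (it satisfies condition F1, it has an expired credential): it is in state Z1.
By R6 (it is classified as P, it is classified as Z): it is in state C1.
By R18 (it is in state Z1, it is in state C1): it is authenticated.
By R10 (it is authenticated): it is tagged E.
By R25 (it is tagged E): it meets criterion N1.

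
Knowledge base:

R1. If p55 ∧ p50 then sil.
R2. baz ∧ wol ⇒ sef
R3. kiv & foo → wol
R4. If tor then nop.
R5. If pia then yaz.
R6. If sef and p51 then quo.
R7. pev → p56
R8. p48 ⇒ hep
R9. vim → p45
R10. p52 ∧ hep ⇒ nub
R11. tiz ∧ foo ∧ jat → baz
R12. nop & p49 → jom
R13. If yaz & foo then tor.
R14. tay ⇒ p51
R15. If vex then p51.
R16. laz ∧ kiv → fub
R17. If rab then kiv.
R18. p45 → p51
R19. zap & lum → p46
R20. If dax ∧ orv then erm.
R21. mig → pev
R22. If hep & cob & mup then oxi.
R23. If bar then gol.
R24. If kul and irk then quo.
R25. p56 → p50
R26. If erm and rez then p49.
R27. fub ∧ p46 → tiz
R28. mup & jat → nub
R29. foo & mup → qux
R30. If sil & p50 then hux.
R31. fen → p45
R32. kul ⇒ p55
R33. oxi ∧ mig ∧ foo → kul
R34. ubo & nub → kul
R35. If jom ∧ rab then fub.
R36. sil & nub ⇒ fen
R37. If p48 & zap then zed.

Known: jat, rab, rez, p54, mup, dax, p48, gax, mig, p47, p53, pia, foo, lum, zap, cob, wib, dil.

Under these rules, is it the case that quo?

No

Forward chaining from the given facts derives: yaz, hep, tor, kiv, p46, pev, oxi, nub, qux, kul, zed, wol, nop, p56, p50, p55, sil, hux, fen, p45, p51.
Rules concluding quo: R6 needs sef; R24 needs irk — none of these are established.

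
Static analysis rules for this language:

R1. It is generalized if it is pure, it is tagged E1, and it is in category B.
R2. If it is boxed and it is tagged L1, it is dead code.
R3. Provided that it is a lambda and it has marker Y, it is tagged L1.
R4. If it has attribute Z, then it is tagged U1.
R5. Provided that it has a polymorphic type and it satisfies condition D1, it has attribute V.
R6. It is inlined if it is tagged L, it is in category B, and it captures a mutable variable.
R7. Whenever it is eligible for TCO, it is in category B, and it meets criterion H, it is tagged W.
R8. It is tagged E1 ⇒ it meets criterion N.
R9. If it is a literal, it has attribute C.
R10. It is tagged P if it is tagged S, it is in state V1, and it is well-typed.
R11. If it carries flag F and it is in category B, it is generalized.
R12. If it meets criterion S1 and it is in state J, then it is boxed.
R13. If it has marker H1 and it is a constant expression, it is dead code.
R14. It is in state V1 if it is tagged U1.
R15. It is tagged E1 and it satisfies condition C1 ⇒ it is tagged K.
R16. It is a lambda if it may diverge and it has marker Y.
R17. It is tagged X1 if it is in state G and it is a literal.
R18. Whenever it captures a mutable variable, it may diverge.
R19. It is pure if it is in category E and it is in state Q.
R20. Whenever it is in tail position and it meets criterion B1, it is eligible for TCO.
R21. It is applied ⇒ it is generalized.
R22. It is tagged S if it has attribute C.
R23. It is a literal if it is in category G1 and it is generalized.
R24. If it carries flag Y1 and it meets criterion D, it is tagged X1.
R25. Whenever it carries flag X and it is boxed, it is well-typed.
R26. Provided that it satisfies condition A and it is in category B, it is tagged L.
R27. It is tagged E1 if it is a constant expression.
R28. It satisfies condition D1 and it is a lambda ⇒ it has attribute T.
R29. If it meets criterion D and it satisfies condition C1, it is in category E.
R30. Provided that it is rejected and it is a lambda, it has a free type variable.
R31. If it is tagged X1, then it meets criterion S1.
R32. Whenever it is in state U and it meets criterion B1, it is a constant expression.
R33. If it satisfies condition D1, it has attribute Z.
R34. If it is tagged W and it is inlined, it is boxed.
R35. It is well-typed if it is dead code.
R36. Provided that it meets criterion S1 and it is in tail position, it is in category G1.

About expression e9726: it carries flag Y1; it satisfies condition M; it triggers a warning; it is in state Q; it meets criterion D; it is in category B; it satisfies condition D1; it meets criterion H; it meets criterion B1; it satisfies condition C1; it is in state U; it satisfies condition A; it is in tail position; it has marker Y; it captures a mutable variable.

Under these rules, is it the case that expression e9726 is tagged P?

By R18 (it captures a mutable variable): it may diverge.
By R20 (it is in tail position, it meets criterion B1): it is eligible for TCO.
By R24 (it carries flag Y1, it meets criterion D): it is tagged X1.
By R26 (it satisfies condition A, it is in category B): it is tagged L.
By R29 (it meets criterion D, it satisfies condition C1): it is in category E.
By R31 (it is tagged X1): it meets criterion S1.
By R32 (it is in state U, it meets criterion B1): it is a constant expression.
By R33 (it satisfies condition D1): it has attribute Z.
By R36 (it meets criterion S1, it is in tail position): it is in category G1.
By R4 (it has attribute Z): it is tagged U1.
By R6 (it is tagged L, it is in category B, it captures a mutable variable): it is inlined.
By R7 (it is eligible for TCO, it is in category B, it meets criterion H): it is tagged W.
By R14 (it is tagged U1): it is in state V1.
By R16 (it may diverge, it has marker Y): it is a lambda.
By R19 (it is in category E, it is in state Q): it is pure.
By R27 (it is a constant expression): it is tagged E1.
By R34 (it is tagged W, it is inlined): it is boxed.
By R1 (it is pure, it is tagged E1, it is in category B): it is generalized.
By R3 (it is a lambda, it has marker Y): it is tagged L1.
By R23 (it is in category G1, it is generalized): it is a literal.
By R2 (it is boxed, it is tagged L1): it is dead code.
By R9 (it is a literal): it has attribute C.
By R22 (it has attribute C): it is tagged S.
By R35 (it is dead code): it is well-typed.
By R10 (it is tagged S, it is in state V1, it is well-typed): it is tagged P.

Yes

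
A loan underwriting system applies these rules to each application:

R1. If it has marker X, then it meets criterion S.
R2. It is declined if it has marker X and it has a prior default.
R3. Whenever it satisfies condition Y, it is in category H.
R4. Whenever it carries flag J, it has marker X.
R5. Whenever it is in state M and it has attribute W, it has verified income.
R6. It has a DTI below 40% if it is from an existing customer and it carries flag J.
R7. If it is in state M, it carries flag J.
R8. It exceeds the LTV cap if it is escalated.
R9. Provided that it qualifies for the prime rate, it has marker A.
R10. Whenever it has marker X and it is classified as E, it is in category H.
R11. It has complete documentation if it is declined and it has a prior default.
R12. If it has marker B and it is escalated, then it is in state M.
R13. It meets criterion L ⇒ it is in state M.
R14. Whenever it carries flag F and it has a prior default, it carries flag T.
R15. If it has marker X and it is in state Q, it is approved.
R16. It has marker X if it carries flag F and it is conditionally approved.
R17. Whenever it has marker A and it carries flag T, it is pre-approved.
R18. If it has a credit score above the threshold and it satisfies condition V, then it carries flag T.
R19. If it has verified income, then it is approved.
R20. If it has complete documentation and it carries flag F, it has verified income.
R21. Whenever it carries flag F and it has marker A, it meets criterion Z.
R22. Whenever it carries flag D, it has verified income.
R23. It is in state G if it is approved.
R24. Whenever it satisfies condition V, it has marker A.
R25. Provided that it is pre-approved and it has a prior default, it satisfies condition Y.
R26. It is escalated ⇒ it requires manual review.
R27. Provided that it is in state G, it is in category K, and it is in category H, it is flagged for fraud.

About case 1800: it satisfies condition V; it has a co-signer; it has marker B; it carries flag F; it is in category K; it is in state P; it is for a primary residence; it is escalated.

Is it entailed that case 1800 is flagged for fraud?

Forward chaining from the given facts derives: exceeds the LTV cap, is in state M, has marker A, requires manual review, carries flag J, meets criterion Z, has marker X, meets criterion S.
The only rule concluding "it is flagged for fraud" is R27, which needs "it is in state G"; that is never established.

No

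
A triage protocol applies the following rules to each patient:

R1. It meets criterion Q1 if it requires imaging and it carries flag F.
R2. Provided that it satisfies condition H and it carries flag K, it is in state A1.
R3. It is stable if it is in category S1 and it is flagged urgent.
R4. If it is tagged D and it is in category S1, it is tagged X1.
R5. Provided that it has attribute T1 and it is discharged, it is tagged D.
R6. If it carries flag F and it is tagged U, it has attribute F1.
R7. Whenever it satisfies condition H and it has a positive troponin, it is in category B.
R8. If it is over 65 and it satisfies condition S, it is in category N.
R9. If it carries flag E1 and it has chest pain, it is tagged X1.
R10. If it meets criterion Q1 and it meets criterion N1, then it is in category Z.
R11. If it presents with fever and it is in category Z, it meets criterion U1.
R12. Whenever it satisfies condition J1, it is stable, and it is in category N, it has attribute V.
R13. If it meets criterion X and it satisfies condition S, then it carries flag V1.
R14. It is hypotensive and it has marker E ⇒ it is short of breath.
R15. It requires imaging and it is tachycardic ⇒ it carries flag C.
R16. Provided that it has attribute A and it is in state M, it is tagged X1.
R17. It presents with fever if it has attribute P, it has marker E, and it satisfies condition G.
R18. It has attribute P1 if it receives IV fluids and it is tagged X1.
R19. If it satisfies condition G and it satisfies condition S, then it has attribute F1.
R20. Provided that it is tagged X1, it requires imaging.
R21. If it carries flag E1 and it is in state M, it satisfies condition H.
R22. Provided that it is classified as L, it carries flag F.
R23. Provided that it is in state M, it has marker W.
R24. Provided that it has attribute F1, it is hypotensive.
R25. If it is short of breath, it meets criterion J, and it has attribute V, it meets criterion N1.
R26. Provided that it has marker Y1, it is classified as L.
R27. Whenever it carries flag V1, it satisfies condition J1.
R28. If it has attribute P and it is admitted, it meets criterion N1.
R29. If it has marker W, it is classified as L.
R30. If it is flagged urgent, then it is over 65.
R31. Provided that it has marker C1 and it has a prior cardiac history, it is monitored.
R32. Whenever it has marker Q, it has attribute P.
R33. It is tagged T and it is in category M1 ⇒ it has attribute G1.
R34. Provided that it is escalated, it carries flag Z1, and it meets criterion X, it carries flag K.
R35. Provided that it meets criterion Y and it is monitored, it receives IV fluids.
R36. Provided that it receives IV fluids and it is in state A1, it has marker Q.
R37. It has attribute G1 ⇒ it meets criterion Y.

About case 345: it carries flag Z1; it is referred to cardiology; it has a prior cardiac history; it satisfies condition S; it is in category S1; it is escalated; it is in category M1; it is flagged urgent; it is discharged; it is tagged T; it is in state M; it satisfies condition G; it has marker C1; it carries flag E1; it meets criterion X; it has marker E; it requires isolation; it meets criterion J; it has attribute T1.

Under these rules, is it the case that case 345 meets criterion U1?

By R3 (it is in category S1, it is flagged urgent): it is stable.
By R5 (it has attribute T1, it is discharged): it is tagged D.
By R13 (it meets criterion X, it satisfies condition S): it carries flag V1.
By R19 (it satisfies condition G, it satisfies condition S): it has attribute F1.
By R21 (it carries flag E1, it is in state M): it satisfies condition H.
By R23 (it is in state M): it has marker W.
By R24 (it has attribute F1): it is hypotensive.
By R27 (it carries flag V1): it satisfies condition J1.
By R29 (it has marker W): it is classified as L.
By R30 (it is flagged urgent): it is over 65.
By R31 (it has marker C1, it has a prior cardiac history): it is monitored.
By R33 (it is tagged T, it is in category M1): it has attribute G1.
By R34 (it is escalated, it carries flag Z1, it meets criterion X): it carries flag K.
By R37 (it has attribute G1): it meets criterion Y.
By R2 (it satisfies condition H, it carries flag K): it is in state A1.
By R4 (it is tagged D, it is in category S1): it is tagged X1.
By R8 (it is over 65, it satisfies condition S): it is in category N.
By R12 (it satisfies condition J1, it is stable, it is in category N): it has attribute V.
By R14 (it is hypotensive, it has marker E): it is short of breath.
By R20 (it is tagged X1): it requires imaging.
By R22 (it is classified as L): it carries flag F.
By R25 (it is short of breath, it meets criterion J, it has attribute V): it meets criterion N1.
By R35 (it meets criterion Y, it is monitored): it receives IV fluids.
By R36 (it receives IV fluids, it is in state A1): it has marker Q.
By R1 (it requires imaging, it carries flag F): it meets criterion Q1.
By R10 (it meets criterion Q1, it meets criterion N1): it is in category Z.
By R32 (it has marker Q): it has attribute P.
By R17 (it has attribute P, it has marker E, it satisfies condition G): it presents with fever.
By R11 (it presents with fever, it is in category Z): it meets criterion U1.

Yes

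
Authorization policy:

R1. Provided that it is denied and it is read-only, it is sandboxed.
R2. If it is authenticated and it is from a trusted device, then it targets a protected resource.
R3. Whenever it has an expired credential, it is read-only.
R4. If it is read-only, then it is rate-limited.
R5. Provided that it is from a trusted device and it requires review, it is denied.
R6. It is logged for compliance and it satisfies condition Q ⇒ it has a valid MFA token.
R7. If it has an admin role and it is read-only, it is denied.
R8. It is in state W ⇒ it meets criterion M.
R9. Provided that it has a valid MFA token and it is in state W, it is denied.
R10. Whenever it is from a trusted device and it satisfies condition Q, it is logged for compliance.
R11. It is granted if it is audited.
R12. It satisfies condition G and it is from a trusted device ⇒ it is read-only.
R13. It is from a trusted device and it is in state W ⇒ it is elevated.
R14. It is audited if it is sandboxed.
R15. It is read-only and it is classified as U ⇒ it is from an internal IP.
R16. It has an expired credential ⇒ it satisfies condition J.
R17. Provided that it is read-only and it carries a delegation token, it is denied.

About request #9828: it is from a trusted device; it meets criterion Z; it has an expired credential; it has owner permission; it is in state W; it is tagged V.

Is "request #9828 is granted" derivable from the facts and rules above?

Forward chaining from the given facts derives: is read-only, is rate-limited, meets criterion M, is elevated, satisfies condition J.
The only rule concluding "it is granted" is R11, which needs "it is audited"; that is never established.

No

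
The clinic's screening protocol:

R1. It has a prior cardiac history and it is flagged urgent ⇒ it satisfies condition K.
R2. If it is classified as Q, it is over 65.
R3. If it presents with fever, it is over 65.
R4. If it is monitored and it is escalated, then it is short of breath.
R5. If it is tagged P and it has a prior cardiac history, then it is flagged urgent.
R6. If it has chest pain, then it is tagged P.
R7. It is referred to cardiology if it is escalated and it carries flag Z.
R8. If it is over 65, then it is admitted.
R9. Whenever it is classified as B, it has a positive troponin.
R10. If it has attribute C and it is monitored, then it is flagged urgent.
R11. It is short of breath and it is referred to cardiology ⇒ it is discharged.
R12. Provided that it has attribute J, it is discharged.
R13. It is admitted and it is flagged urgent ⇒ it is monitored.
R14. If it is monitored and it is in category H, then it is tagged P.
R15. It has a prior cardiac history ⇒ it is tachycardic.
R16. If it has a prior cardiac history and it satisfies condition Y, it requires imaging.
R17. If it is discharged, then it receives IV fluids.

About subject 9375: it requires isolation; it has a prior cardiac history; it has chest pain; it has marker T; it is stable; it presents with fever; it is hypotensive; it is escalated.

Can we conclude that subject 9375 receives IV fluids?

Forward chaining from the given facts derives: is over 65, is tagged P, is admitted, is tachycardic, is flagged urgent, is monitored, satisfies condition K, is short of breath.
The only rule concluding "it receives IV fluids" is R17, which needs "it is discharged"; that is never established.

No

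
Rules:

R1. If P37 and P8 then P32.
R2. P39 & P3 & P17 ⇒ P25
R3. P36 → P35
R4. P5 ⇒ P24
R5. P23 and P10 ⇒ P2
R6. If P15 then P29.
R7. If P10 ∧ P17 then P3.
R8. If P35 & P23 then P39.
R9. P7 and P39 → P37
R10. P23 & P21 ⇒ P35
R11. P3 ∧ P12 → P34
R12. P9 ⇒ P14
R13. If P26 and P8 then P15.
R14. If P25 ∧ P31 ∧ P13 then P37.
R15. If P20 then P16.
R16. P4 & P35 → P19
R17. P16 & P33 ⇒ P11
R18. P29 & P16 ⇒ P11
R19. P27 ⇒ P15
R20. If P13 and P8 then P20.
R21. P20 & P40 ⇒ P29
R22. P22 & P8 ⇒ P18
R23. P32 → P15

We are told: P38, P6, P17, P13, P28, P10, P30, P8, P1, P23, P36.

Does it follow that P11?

Forward chaining from the given facts derives: P35, P2, P3, P39, P20, P25, P16.
Rules concluding P11: R17 needs P33; R18 needs P29 — none of these are established.

No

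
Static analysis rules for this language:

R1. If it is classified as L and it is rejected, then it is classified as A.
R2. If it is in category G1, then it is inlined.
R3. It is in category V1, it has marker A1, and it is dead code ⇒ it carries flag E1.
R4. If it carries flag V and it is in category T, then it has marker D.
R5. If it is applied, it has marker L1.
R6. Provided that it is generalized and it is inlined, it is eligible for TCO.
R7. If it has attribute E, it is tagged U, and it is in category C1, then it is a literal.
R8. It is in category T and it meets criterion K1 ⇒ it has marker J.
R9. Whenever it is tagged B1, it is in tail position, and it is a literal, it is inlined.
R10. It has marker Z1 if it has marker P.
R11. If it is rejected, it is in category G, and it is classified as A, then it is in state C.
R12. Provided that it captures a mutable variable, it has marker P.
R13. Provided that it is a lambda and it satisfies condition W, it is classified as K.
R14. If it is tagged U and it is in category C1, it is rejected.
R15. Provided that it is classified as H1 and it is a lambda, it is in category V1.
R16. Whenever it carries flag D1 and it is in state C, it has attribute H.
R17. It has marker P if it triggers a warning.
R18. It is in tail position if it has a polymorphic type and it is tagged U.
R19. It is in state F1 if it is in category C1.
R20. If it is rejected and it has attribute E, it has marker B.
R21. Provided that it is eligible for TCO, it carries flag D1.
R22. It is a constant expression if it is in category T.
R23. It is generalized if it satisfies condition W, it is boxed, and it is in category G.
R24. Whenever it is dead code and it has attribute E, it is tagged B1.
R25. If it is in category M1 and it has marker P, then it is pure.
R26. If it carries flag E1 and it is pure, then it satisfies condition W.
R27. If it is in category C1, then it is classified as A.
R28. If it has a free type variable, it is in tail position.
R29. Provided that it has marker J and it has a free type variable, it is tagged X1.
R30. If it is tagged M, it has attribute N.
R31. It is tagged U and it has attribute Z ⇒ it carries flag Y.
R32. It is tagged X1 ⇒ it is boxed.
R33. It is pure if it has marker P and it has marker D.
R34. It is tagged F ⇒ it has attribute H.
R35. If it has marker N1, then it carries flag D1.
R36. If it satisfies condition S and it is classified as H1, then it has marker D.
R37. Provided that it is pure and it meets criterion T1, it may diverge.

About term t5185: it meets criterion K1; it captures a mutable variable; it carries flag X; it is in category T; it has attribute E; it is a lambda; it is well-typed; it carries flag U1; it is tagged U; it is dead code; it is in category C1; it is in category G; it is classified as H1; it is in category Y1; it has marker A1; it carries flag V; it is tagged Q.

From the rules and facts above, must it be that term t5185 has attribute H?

Forward chaining from the given facts derives: has marker D, is a literal, has marker J, has marker P, is rejected, is in category V1, is in state F1, has marker B, is a constant expression, is tagged B1, is classified as A, is pure, carries flag E1, has marker Z1, is in state C, satisfies condition W, is classified as K.
Rules concluding "it has attribute H": R16 needs "it carries flag D1"; R34 needs "it is tagged F" — none of these are established.

No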